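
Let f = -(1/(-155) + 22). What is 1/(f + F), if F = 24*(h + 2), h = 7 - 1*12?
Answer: -155/14569 ≈ -0.010639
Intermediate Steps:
h = -5 (h = 7 - 12 = -5)
F = -72 (F = 24*(-5 + 2) = 24*(-3) = -72)
f = -3409/155 (f = -(-1/155 + 22) = -1*3409/155 = -3409/155 ≈ -21.994)
1/(f + F) = 1/(-3409/155 - 72) = 1/(-14569/155) = -155/14569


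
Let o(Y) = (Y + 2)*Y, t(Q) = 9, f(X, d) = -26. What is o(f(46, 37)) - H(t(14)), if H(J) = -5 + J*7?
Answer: 566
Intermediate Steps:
o(Y) = Y*(2 + Y) (o(Y) = (2 + Y)*Y = Y*(2 + Y))
H(J) = -5 + 7*J
o(f(46, 37)) - H(t(14)) = -26*(2 - 26) - (-5 + 7*9) = -26*(-24) - (-5 + 63) = 624 - 1*58 = 624 - 58 = 566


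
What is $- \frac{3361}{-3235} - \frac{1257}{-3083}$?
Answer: $\frac{14428358}{9973505} \approx 1.4467$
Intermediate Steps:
$- \frac{3361}{-3235} - \frac{1257}{-3083} = \left(-3361\right) \left(- \frac{1}{3235}\right) - - \frac{1257}{3083} = \frac{3361}{3235} + \frac{1257}{3083} = \frac{14428358}{9973505}$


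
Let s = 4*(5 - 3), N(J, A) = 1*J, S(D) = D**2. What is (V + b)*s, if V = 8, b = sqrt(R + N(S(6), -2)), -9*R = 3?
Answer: 64 + 8*sqrt(321)/3 ≈ 111.78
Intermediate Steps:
R = -1/3 (R = -1/9*3 = -1/3 ≈ -0.33333)
N(J, A) = J
s = 8 (s = 4*2 = 8)
b = sqrt(321)/3 (b = sqrt(-1/3 + 6**2) = sqrt(-1/3 + 36) = sqrt(107/3) = sqrt(321)/3 ≈ 5.9722)
(V + b)*s = (8 + sqrt(321)/3)*8 = 64 + 8*sqrt(321)/3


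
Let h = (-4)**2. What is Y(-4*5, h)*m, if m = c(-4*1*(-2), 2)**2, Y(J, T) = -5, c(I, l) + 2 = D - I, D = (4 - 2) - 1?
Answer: -405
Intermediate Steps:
D = 1 (D = 2 - 1 = 1)
c(I, l) = -1 - I (c(I, l) = -2 + (1 - I) = -1 - I)
h = 16
m = 81 (m = (-1 - (-4*1)*(-2))**2 = (-1 - (-4)*(-2))**2 = (-1 - 1*8)**2 = (-1 - 8)**2 = (-9)**2 = 81)
Y(-4*5, h)*m = -5*81 = -405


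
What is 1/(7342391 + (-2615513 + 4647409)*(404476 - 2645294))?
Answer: -1/4553101788537 ≈ -2.1963e-13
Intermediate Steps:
1/(7342391 + (-2615513 + 4647409)*(404476 - 2645294)) = 1/(7342391 + 2031896*(-2240818)) = 1/(7342391 - 4553109130928) = 1/(-4553101788537) = -1/4553101788537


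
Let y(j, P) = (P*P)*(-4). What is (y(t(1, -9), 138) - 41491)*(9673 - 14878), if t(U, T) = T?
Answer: 612456735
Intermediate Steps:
y(j, P) = -4*P² (y(j, P) = P²*(-4) = -4*P²)
(y(t(1, -9), 138) - 41491)*(9673 - 14878) = (-4*138² - 41491)*(9673 - 14878) = (-4*19044 - 41491)*(-5205) = (-76176 - 41491)*(-5205) = -117667*(-5205) = 612456735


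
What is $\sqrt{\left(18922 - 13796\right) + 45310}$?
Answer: $6 \sqrt{1401} \approx 224.58$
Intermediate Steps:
$\sqrt{\left(18922 - 13796\right) + 45310} = \sqrt{5126 + 45310} = \sqrt{50436} = 6 \sqrt{1401}$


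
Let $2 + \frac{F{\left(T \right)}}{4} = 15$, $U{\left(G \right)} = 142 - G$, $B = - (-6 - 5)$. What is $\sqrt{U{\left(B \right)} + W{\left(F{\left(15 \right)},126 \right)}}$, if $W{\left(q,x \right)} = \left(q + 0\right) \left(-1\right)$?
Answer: $\sqrt{79} \approx 8.8882$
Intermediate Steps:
$B = 11$ ($B = \left(-1\right) \left(-11\right) = 11$)
$F{\left(T \right)} = 52$ ($F{\left(T \right)} = -8 + 4 \cdot 15 = -8 + 60 = 52$)
$W{\left(q,x \right)} = - q$ ($W{\left(q,x \right)} = q \left(-1\right) = - q$)
$\sqrt{U{\left(B \right)} + W{\left(F{\left(15 \right)},126 \right)}} = \sqrt{\left(142 - 11\right) - 52} = \sqrt{131 - 52} = \sqrt{79}$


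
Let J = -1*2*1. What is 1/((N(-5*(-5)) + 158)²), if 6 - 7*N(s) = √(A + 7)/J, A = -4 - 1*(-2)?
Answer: 196/(2224 + √5)² ≈ 3.9547e-5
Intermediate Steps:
A = -2 (A = -4 + 2 = -2)
J = -2 (J = -2*1 = -2)
N(s) = 6/7 + √5/14 (N(s) = 6/7 - √(-2 + 7)/(7*(-2)) = 6/7 - √5*(-1)/(7*2) = 6/7 - (-1)*√5/14 = 6/7 + √5/14)
1/((N(-5*(-5)) + 158)²) = 1/(((6/7 + √5/14) + 158)²) = 1/((1112/7 + √5/14)²) = (1112/7 + √5/14)⁻²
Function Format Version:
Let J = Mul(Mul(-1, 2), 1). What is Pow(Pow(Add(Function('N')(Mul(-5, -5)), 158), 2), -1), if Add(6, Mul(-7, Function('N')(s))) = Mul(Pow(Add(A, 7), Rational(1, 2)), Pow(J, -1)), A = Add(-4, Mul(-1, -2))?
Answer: Mul(196, Pow(Add(2224, Pow(5, Rational(1, 2))), -2)) ≈ 3.9547e-5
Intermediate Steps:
A = -2 (A = Add(-4, 2) = -2)
J = -2 (J = Mul(-2, 1) = -2)
Function('N')(s) = Add(Rational(6, 7), Mul(Rational(1, 14), Pow(5, Rational(1, 2)))) (Function('N')(s) = Add(Rational(6, 7), Mul(Rational(-1, 7), Mul(Pow(Add(-2, 7), Rational(1, 2)), Pow(-2, -1)))) = Add(Rational(6, 7), Mul(Rational(-1, 7), Mul(Pow(5, Rational(1, 2)), Rational(-1, 2)))) = Add(Rational(6, 7), Mul(Rational(-1, 7), Mul(Rational(-1, 2), Pow(5, Rational(1, 2))))) = Add(Rational(6, 7), Mul(Rational(1, 14), Pow(5, Rational(1, 2)))))
Pow(Pow(Add(Function('N')(Mul(-5, -5)), 158), 2), -1) = Pow(Pow(Add(Add(Rational(6, 7), Mul(Rational(1, 14), Pow(5, Rational(1, 2)))), 158), 2), -1) = Pow(Pow(Add(Rational(1112, 7), Mul(Rational(1, 14), Pow(5, Rational(1, 2)))), 2), -1) = Pow(Add(Rational(1112, 7), Mul(Rational(1, 14), Pow(5, Rational(1, 2)))), -2)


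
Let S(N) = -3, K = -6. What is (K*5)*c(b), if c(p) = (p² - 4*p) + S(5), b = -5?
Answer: -1260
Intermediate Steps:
c(p) = -3 + p² - 4*p (c(p) = (p² - 4*p) - 3 = -3 + p² - 4*p)
(K*5)*c(b) = (-6*5)*(-3 + (-5)² - 4*(-5)) = -30*(-3 + 25 + 20) = -30*42 = -1260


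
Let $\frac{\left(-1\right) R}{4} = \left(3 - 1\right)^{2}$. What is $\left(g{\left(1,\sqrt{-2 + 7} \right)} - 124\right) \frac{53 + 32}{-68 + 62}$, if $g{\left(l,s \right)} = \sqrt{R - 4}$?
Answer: $\frac{5270}{3} - \frac{85 i \sqrt{5}}{3} \approx 1756.7 - 63.355 i$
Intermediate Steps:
$R = -16$ ($R = - 4 \left(3 - 1\right)^{2} = - 4 \cdot 2^{2} = \left(-4\right) 4 = -16$)
$g{\left(l,s \right)} = 2 i \sqrt{5}$ ($g{\left(l,s \right)} = \sqrt{-16 - 4} = \sqrt{-20} = 2 i \sqrt{5}$)
$\left(g{\left(1,\sqrt{-2 + 7} \right)} - 124\right) \frac{53 + 32}{-68 + 62} = \left(2 i \sqrt{5} - 124\right) \frac{53 + 32}{-68 + 62} = \left(-124 + 2 i \sqrt{5}\right) \frac{85}{-6} = \left(-124 + 2 i \sqrt{5}\right) 85 \left(- \frac{1}{6}\right) = \left(-124 + 2 i \sqrt{5}\right) \left(- \frac{85}{6}\right) = \frac{5270}{3} - \frac{85 i \sqrt{5}}{3}$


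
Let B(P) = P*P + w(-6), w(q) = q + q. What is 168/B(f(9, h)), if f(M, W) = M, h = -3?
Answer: 56/23 ≈ 2.4348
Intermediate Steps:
w(q) = 2*q
B(P) = -12 + P² (B(P) = P*P + 2*(-6) = P² - 12 = -12 + P²)
168/B(f(9, h)) = 168/(-12 + 9²) = 168/(-12 + 81) = 168/69 = 168*(1/69) = 56/23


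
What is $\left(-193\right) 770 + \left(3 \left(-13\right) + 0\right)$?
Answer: $-148649$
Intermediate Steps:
$\left(-193\right) 770 + \left(3 \left(-13\right) + 0\right) = -148610 + \left(-39 + 0\right) = -148610 - 39 = -148649$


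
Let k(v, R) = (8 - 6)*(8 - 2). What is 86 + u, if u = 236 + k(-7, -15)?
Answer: 334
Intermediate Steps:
k(v, R) = 12 (k(v, R) = 2*6 = 12)
u = 248 (u = 236 + 12 = 248)
86 + u = 86 + 248 = 334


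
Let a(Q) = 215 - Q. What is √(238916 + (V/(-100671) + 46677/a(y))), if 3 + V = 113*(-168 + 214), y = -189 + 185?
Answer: √12914776306494502206/7348983 ≈ 489.01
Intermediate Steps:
y = -4
V = 5195 (V = -3 + 113*(-168 + 214) = -3 + 113*46 = -3 + 5198 = 5195)
√(238916 + (V/(-100671) + 46677/a(y))) = √(238916 + (5195/(-100671) + 46677/(215 - 1*(-4)))) = √(238916 + (5195*(-1/100671) + 46677/(215 + 4))) = √(238916 + (-5195/100671 + 46677/219)) = √(238916 + (-5195/100671 + 46677*(1/219))) = √(238916 + (-5195/100671 + 15559/73)) = √(238916 + 1565960854/7348983) = √(1757355583282/7348983) = √12914776306494502206/7348983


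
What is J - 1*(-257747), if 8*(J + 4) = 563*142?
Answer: 1070945/4 ≈ 2.6774e+5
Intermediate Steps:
J = 39957/4 (J = -4 + (563*142)/8 = -4 + (⅛)*79946 = -4 + 39973/4 = 39957/4 ≈ 9989.3)
J - 1*(-257747) = 39957/4 - 1*(-257747) = 39957/4 + 257747 = 1070945/4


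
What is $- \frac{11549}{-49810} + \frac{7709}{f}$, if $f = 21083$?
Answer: $\frac{627472857}{1050144230} \approx 0.59751$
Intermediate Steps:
$- \frac{11549}{-49810} + \frac{7709}{f} = - \frac{11549}{-49810} + \frac{7709}{21083} = \left(-11549\right) \left(- \frac{1}{49810}\right) + 7709 \cdot \frac{1}{21083} = \frac{11549}{49810} + \frac{7709}{21083} = \frac{627472857}{1050144230}$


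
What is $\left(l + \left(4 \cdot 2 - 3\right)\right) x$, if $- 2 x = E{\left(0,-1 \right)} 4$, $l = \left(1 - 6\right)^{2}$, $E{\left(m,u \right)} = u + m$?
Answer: $60$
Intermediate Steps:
$E{\left(m,u \right)} = m + u$
$l = 25$ ($l = \left(-5\right)^{2} = 25$)
$x = 2$ ($x = - \frac{\left(0 - 1\right) 4}{2} = - \frac{\left(-1\right) 4}{2} = \left(- \frac{1}{2}\right) \left(-4\right) = 2$)
$\left(l + \left(4 \cdot 2 - 3\right)\right) x = \left(25 + \left(4 \cdot 2 - 3\right)\right) 2 = \left(25 + \left(8 - 3\right)\right) 2 = \left(25 + 5\right) 2 = 30 \cdot 2 = 60$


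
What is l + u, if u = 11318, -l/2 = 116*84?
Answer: -8170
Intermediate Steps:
l = -19488 (l = -232*84 = -2*9744 = -19488)
l + u = -19488 + 11318 = -8170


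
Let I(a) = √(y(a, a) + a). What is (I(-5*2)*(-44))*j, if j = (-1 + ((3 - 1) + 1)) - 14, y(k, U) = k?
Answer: 1056*I*√5 ≈ 2361.3*I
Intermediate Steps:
I(a) = √2*√a (I(a) = √(a + a) = √(2*a) = √2*√a)
j = -12 (j = (-1 + (2 + 1)) - 14 = (-1 + 3) - 14 = 2 - 14 = -12)
(I(-5*2)*(-44))*j = ((√2*√(-5*2))*(-44))*(-12) = ((√2*√(-10))*(-44))*(-12) = ((√2*(I*√10))*(-44))*(-12) = ((2*I*√5)*(-44))*(-12) = -88*I*√5*(-12) = 1056*I*√5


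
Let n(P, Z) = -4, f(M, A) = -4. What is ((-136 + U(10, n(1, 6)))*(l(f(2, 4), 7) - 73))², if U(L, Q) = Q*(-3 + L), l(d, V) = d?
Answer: 159466384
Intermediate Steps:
((-136 + U(10, n(1, 6)))*(l(f(2, 4), 7) - 73))² = ((-136 - 4*(-3 + 10))*(-4 - 73))² = ((-136 - 4*7)*(-77))² = ((-136 - 28)*(-77))² = (-164*(-77))² = 12628² = 159466384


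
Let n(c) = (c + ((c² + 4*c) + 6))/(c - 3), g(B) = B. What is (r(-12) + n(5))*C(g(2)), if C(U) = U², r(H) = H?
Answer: 64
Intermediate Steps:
n(c) = (6 + c² + 5*c)/(-3 + c) (n(c) = (c + (6 + c² + 4*c))/(-3 + c) = (6 + c² + 5*c)/(-3 + c))
(r(-12) + n(5))*C(g(2)) = (-12 + (6 + 5² + 5*5)/(-3 + 5))*2² = (-12 + (6 + 25 + 25)/2)*4 = (-12 + (½)*56)*4 = (-12 + 28)*4 = 16*4 = 64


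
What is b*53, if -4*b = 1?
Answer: -53/4 ≈ -13.250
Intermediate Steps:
b = -¼ (b = -¼*1 = -¼ ≈ -0.25000)
b*53 = -¼*53 = -53/4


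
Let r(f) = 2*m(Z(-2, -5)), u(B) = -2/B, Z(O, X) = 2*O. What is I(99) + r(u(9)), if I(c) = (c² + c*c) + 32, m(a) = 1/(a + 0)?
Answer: 39267/2 ≈ 19634.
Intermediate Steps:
m(a) = 1/a
I(c) = 32 + 2*c² (I(c) = (c² + c²) + 32 = 2*c² + 32 = 32 + 2*c²)
r(f) = -½ (r(f) = 2/((2*(-2))) = 2/(-4) = 2*(-¼) = -½)
I(99) + r(u(9)) = (32 + 2*99²) - ½ = (32 + 2*9801) - ½ = (32 + 19602) - ½ = 19634 - ½ = 39267/2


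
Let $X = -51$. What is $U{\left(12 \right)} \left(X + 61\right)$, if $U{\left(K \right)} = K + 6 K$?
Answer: $840$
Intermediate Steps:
$U{\left(K \right)} = 7 K$
$U{\left(12 \right)} \left(X + 61\right) = 7 \cdot 12 \left(-51 + 61\right) = 84 \cdot 10 = 840$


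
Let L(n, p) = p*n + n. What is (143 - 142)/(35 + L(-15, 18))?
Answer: -1/250 ≈ -0.0040000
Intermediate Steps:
L(n, p) = n + n*p (L(n, p) = n*p + n = n + n*p)
(143 - 142)/(35 + L(-15, 18)) = (143 - 142)/(35 - 15*(1 + 18)) = 1/(35 - 15*19) = 1/(35 - 285) = 1/(-250) = 1*(-1/250) = -1/250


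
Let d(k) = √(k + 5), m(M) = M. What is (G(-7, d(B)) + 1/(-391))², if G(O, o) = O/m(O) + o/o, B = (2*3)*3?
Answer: 609961/152881 ≈ 3.9898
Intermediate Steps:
B = 18 (B = 6*3 = 18)
d(k) = √(5 + k)
G(O, o) = 2 (G(O, o) = O/O + o/o = 1 + 1 = 2)
(G(-7, d(B)) + 1/(-391))² = (2 + 1/(-391))² = (2 - 1/391)² = (781/391)² = 609961/152881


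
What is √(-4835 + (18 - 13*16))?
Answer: 5*I*√201 ≈ 70.887*I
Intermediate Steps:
√(-4835 + (18 - 13*16)) = √(-4835 + (18 - 208)) = √(-4835 - 190) = √(-5025) = 5*I*√201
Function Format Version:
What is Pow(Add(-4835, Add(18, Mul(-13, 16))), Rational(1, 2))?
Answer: Mul(5, I, Pow(201, Rational(1, 2))) ≈ Mul(70.887, I)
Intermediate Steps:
Pow(Add(-4835, Add(18, Mul(-13, 16))), Rational(1, 2)) = Pow(Add(-4835, Add(18, -208)), Rational(1, 2)) = Pow(Add(-4835, -190), Rational(1, 2)) = Pow(-5025, Rational(1, 2)) = Mul(5, I, Pow(201, Rational(1, 2)))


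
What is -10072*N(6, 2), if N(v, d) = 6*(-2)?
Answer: 120864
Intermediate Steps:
N(v, d) = -12
-10072*N(6, 2) = -10072*(-12) = 120864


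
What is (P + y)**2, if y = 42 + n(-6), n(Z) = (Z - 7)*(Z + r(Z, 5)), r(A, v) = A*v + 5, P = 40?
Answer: 235225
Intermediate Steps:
r(A, v) = 5 + A*v
n(Z) = (-7 + Z)*(5 + 6*Z) (n(Z) = (Z - 7)*(Z + (5 + Z*5)) = (-7 + Z)*(Z + (5 + 5*Z)) = (-7 + Z)*(5 + 6*Z))
y = 445 (y = 42 + (-35 - 37*(-6) + 6*(-6)**2) = 42 + (-35 + 222 + 6*36) = 42 + (-35 + 222 + 216) = 42 + 403 = 445)
(P + y)**2 = (40 + 445)**2 = 485**2 = 235225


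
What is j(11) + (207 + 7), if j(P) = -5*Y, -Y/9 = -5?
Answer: -11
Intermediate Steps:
Y = 45 (Y = -9*(-5) = 45)
j(P) = -225 (j(P) = -5*45 = -225)
j(11) + (207 + 7) = -225 + (207 + 7) = -225 + 214 = -11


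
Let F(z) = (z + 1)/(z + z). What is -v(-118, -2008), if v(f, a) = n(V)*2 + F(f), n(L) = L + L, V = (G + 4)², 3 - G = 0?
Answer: -46373/236 ≈ -196.50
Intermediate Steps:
G = 3 (G = 3 - 1*0 = 3 + 0 = 3)
F(z) = (1 + z)/(2*z) (F(z) = (1 + z)/((2*z)) = (1 + z)*(1/(2*z)) = (1 + z)/(2*z))
V = 49 (V = (3 + 4)² = 7² = 49)
n(L) = 2*L
v(f, a) = 196 + (1 + f)/(2*f) (v(f, a) = (2*49)*2 + (1 + f)/(2*f) = 98*2 + (1 + f)/(2*f) = 196 + (1 + f)/(2*f))
-v(-118, -2008) = -(1 + 393*(-118))/(2*(-118)) = -(-1)*(1 - 46374)/(2*118) = -(-1)*(-46373)/(2*118) = -1*46373/236 = -46373/236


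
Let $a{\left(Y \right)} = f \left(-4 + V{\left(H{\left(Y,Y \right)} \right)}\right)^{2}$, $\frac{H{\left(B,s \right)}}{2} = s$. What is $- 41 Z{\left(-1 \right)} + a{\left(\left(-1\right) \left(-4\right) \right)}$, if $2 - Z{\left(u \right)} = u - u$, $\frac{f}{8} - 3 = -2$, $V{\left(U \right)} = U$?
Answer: $46$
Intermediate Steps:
$H{\left(B,s \right)} = 2 s$
$f = 8$ ($f = 24 + 8 \left(-2\right) = 24 - 16 = 8$)
$Z{\left(u \right)} = 2$ ($Z{\left(u \right)} = 2 - \left(u - u\right) = 2 - 0 = 2 + 0 = 2$)
$a{\left(Y \right)} = 8 \left(-4 + 2 Y\right)^{2}$
$- 41 Z{\left(-1 \right)} + a{\left(\left(-1\right) \left(-4\right) \right)} = \left(-41\right) 2 + 32 \left(-2 - -4\right)^{2} = -82 + 32 \left(-2 + 4\right)^{2} = -82 + 32 \cdot 2^{2} = -82 + 32 \cdot 4 = -82 + 128 = 46$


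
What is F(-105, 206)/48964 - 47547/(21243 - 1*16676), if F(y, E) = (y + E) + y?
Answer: -582027394/55904647 ≈ -10.411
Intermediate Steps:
F(y, E) = E + 2*y (F(y, E) = (E + y) + y = E + 2*y)
F(-105, 206)/48964 - 47547/(21243 - 1*16676) = (206 + 2*(-105))/48964 - 47547/(21243 - 1*16676) = (206 - 210)*(1/48964) - 47547/(21243 - 16676) = -4*1/48964 - 47547/4567 = -1/12241 - 47547*1/4567 = -1/12241 - 47547/4567 = -582027394/55904647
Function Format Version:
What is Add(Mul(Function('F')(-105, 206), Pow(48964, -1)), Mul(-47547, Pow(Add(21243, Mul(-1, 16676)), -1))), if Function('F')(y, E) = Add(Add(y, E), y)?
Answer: Rational(-582027394, 55904647) ≈ -10.411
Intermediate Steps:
Function('F')(y, E) = Add(E, Mul(2, y)) (Function('F')(y, E) = Add(Add(E, y), y) = Add(E, Mul(2, y)))
Add(Mul(Function('F')(-105, 206), Pow(48964, -1)), Mul(-47547, Pow(Add(21243, Mul(-1, 16676)), -1))) = Add(Mul(Add(206, Mul(2, -105)), Pow(48964, -1)), Mul(-47547, Pow(Add(21243, Mul(-1, 16676)), -1))) = Add(Mul(Add(206, -210), Rational(1, 48964)), Mul(-47547, Pow(Add(21243, -16676), -1))) = Add(Mul(-4, Rational(1, 48964)), Mul(-47547, Pow(4567, -1))) = Add(Rational(-1, 12241), Mul(-47547, Rational(1, 4567))) = Add(Rational(-1, 12241), Rational(-47547, 4567)) = Rational(-582027394, 55904647)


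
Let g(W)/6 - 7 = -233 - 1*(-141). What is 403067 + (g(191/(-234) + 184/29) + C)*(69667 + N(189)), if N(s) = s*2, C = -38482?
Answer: -2730791573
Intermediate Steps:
N(s) = 2*s
g(W) = -510 (g(W) = 42 + 6*(-233 - 1*(-141)) = 42 + 6*(-233 + 141) = 42 + 6*(-92) = 42 - 552 = -510)
403067 + (g(191/(-234) + 184/29) + C)*(69667 + N(189)) = 403067 + (-510 - 38482)*(69667 + 2*189) = 403067 - 38992*(69667 + 378) = 403067 - 38992*70045 = 403067 - 2731194640 = -2730791573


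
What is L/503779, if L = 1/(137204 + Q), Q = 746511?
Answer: 1/445197058985 ≈ 2.2462e-12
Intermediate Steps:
L = 1/883715 (L = 1/(137204 + 746511) = 1/883715 ≈ 1.1316e-6)
L/503779 = (1/883715)/503779 = (1/883715)*(1/503779) = 1/445197058985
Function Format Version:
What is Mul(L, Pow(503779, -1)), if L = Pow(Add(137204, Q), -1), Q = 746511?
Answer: Rational(1, 445197058985) ≈ 2.2462e-12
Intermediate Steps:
L = Rational(1, 883715) (L = Pow(Add(137204, 746511), -1) = Pow(883715, -1) = Rational(1, 883715) ≈ 1.1316e-6)
Mul(L, Pow(503779, -1)) = Mul(Rational(1, 883715), Pow(503779, -1)) = Mul(Rational(1, 883715), Rational(1, 503779)) = Rational(1, 445197058985)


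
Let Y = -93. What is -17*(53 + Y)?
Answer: 680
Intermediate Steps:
-17*(53 + Y) = -17*(53 - 93) = -17*(-40) = 680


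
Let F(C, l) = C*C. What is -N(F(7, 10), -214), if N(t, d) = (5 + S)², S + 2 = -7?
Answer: -16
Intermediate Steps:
S = -9 (S = -2 - 7 = -9)
F(C, l) = C²
N(t, d) = 16 (N(t, d) = (5 - 9)² = (-4)² = 16)
-N(F(7, 10), -214) = -1*16 = -16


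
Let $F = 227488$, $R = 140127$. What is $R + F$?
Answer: $367615$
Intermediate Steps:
$R + F = 140127 + 227488 = 367615$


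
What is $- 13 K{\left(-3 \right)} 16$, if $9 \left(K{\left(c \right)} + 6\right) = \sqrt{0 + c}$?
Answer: $1248 - \frac{208 i \sqrt{3}}{9} \approx 1248.0 - 40.03 i$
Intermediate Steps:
$K{\left(c \right)} = -6 + \frac{\sqrt{c}}{9}$ ($K{\left(c \right)} = -6 + \frac{\sqrt{0 + c}}{9} = -6 + \frac{\sqrt{c}}{9}$)
$- 13 K{\left(-3 \right)} 16 = - 13 \left(-6 + \frac{\sqrt{-3}}{9}\right) 16 = - 13 \left(-6 + \frac{i \sqrt{3}}{9}\right) 16 = \left(78 - \frac{13 i \sqrt{3}}{9}\right) 16 = 1248 - \frac{208 i \sqrt{3}}{9}$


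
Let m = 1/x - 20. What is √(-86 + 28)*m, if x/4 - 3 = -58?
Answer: -4401*I*√58/220 ≈ -152.35*I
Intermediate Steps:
x = -220 (x = 12 + 4*(-58) = 12 - 232 = -220)
m = -4401/220 (m = 1/(-220) - 20 = -1/220 - 20 = -4401/220 ≈ -20.005)
√(-86 + 28)*m = √(-86 + 28)*(-4401/220) = √(-58)*(-4401/220) = (I*√58)*(-4401/220) = -4401*I*√58/220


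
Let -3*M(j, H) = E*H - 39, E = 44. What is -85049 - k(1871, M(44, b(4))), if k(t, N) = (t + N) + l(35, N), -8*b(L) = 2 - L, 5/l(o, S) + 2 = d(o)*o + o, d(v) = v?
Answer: -328071319/3774 ≈ -86929.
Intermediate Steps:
l(o, S) = 5/(-2 + o + o²) (l(o, S) = 5/(-2 + (o*o + o)) = 5/(-2 + (o² + o)) = 5/(-2 + (o + o²)) = 5/(-2 + o + o²))
b(L) = -¼ + L/8 (b(L) = -(2 - L)/8 = -¼ + L/8)
M(j, H) = 13 - 44*H/3 (M(j, H) = -(44*H - 39)/3 = -(-39 + 44*H)/3 = 13 - 44*H/3)
k(t, N) = 5/1258 + N + t (k(t, N) = (t + N) + 5/(-2 + 35 + 35²) = (N + t) + 5/(-2 + 35 + 1225) = (N + t) + 5/1258 = 5/1258 + N + t)
-85049 - k(1871, M(44, b(4))) = -85049 - (5/1258 + (13 - 44*(-¼ + (⅛)*4)/3) + 1871) = -85049 - (5/1258 + (13 - 44*(-¼ + ½)/3) + 1871) = -85049 - (5/1258 + (13 - 44/3*¼) + 1871) = -85049 - (5/1258 + (13 - 11/3) + 1871) = -85049 - (5/1258 + 28/3 + 1871) = -85049 - 1*7096393/3774 = -85049 - 7096393/3774 = -328071319/3774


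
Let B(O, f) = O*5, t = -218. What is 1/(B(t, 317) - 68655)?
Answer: -1/69745 ≈ -1.4338e-5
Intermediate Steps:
B(O, f) = 5*O
1/(B(t, 317) - 68655) = 1/(5*(-218) - 68655) = 1/(-1090 - 68655) = 1/(-69745) = -1/69745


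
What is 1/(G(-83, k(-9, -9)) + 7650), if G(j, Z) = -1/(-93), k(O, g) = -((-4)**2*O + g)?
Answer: 93/711451 ≈ 0.00013072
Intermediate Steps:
k(O, g) = -g - 16*O (k(O, g) = -(16*O + g) = -(g + 16*O) = -g - 16*O)
G(j, Z) = 1/93 (G(j, Z) = -1*(-1/93) = 1/93)
1/(G(-83, k(-9, -9)) + 7650) = 1/(1/93 + 7650) = 1/(711451/93) = 93/711451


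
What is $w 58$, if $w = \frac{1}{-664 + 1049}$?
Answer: $\frac{58}{385} \approx 0.15065$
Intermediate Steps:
$w = \frac{1}{385} \approx 0.0025974$
$w 58 = \frac{1}{385} \cdot 58 = \frac{58}{385}$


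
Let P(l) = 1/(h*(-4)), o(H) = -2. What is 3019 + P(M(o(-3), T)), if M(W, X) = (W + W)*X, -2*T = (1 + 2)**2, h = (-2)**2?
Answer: 48303/16 ≈ 3018.9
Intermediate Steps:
h = 4
T = -9/2 (T = -(1 + 2)**2/2 = -1/2*3**2 = -1/2*9 = -9/2 ≈ -4.5000)
M(W, X) = 2*W*X (M(W, X) = (2*W)*X = 2*W*X)
P(l) = -1/16 (P(l) = 1/(4*(-4)) = 1/(-16) = -1/16)
3019 + P(M(o(-3), T)) = 3019 - 1/16 = 48303/16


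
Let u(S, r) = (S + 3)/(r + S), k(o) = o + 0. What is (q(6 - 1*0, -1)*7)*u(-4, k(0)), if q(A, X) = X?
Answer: -7/4 ≈ -1.7500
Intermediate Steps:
k(o) = o
u(S, r) = (3 + S)/(S + r)
(q(6 - 1*0, -1)*7)*u(-4, k(0)) = (-1*7)*((3 - 4)/(-4 + 0)) = -7*(-1)/(-4) = -(-7)*(-1)/4 = -7*1/4 = -7/4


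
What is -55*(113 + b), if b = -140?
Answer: 1485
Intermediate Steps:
-55*(113 + b) = -55*(113 - 140) = -55*(-27) = 1485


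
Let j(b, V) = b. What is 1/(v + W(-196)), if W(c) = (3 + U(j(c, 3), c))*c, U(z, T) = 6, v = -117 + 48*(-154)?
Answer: -1/9273 ≈ -0.00010784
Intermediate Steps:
v = -7509 (v = -117 - 7392 = -7509)
W(c) = 9*c (W(c) = (3 + 6)*c = 9*c)
1/(v + W(-196)) = 1/(-7509 + 9*(-196)) = 1/(-7509 - 1764) = 1/(-9273) = -1/9273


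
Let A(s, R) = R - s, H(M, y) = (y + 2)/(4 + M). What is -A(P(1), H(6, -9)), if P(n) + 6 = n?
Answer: -43/10 ≈ -4.3000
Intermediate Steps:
P(n) = -6 + n
H(M, y) = (2 + y)/(4 + M)
-A(P(1), H(6, -9)) = -((2 - 9)/(4 + 6) - (-6 + 1)) = -(-7/10 - 1*(-5)) = -((1/10)*(-7) + 5) = -(-7/10 + 5) = -1*43/10 = -43/10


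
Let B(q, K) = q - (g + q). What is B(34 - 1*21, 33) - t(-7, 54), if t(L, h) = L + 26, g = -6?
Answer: -13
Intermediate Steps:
t(L, h) = 26 + L
B(q, K) = 6 (B(q, K) = q - (-6 + q) = q + (6 - q) = 6)
B(34 - 1*21, 33) - t(-7, 54) = 6 - (26 - 7) = 6 - 1*19 = 6 - 19 = -13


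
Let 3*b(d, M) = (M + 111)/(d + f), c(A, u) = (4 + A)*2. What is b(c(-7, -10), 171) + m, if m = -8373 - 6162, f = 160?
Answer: -1119148/77 ≈ -14534.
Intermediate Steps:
c(A, u) = 8 + 2*A
b(d, M) = (111 + M)/(3*(160 + d)) (b(d, M) = ((M + 111)/(d + 160))/3 = ((111 + M)/(160 + d))/3 = (111 + M)/(3*(160 + d)))
m = -14535
b(c(-7, -10), 171) + m = (111 + 171)/(3*(160 + (8 + 2*(-7)))) - 14535 = (⅓)*282/(160 + (8 - 14)) - 14535 = (⅓)*282/(160 - 6) - 14535 = (⅓)*282/154 - 14535 = (⅓)*(1/154)*282 - 14535 = 47/77 - 14535 = -1119148/77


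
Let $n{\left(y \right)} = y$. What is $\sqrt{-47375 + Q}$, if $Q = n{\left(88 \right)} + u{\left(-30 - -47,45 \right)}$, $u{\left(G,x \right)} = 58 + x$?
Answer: $4 i \sqrt{2949} \approx 217.22 i$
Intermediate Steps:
$Q = 191$ ($Q = 88 + \left(58 + 45\right) = 88 + 103 = 191$)
$\sqrt{-47375 + Q} = \sqrt{-47375 + 191} = \sqrt{-47184} = 4 i \sqrt{2949}$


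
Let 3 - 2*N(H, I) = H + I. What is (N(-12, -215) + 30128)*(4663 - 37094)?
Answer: -980810733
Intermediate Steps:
N(H, I) = 3/2 - H/2 - I/2 (N(H, I) = 3/2 - (H + I)/2 = 3/2 + (-H/2 - I/2) = 3/2 - H/2 - I/2)
(N(-12, -215) + 30128)*(4663 - 37094) = ((3/2 - ½*(-12) - ½*(-215)) + 30128)*(4663 - 37094) = ((3/2 + 6 + 215/2) + 30128)*(-32431) = (115 + 30128)*(-32431) = 30243*(-32431) = -980810733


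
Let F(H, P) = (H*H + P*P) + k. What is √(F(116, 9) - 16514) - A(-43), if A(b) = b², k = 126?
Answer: -1849 + I*√2851 ≈ -1849.0 + 53.395*I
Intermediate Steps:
F(H, P) = 126 + H² + P² (F(H, P) = (H*H + P*P) + 126 = (H² + P²) + 126 = 126 + H² + P²)
√(F(116, 9) - 16514) - A(-43) = √((126 + 116² + 9²) - 16514) - 1*(-43)² = √((126 + 13456 + 81) - 16514) - 1*1849 = √(13663 - 16514) - 1849 = √(-2851) - 1849 = I*√2851 - 1849 = -1849 + I*√2851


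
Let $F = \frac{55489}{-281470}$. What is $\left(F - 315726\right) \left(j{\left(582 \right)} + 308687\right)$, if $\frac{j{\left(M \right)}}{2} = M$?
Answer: $- \frac{3933667012762337}{40210} \approx -9.7828 \cdot 10^{10}$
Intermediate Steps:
$j{\left(M \right)} = 2 M$
$F = - \frac{7927}{40210}$ ($F = 55489 \left(- \frac{1}{281470}\right) = - \frac{7927}{40210} \approx -0.19714$)
$\left(F - 315726\right) \left(j{\left(582 \right)} + 308687\right) = \left(- \frac{7927}{40210} - 315726\right) \left(2 \cdot 582 + 308687\right) = - \frac{12695350387 \left(1164 + 308687\right)}{40210} = \left(- \frac{12695350387}{40210}\right) 309851 = - \frac{3933667012762337}{40210}$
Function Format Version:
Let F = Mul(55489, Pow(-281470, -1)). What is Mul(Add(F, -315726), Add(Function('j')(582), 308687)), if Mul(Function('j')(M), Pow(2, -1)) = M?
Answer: Rational(-3933667012762337, 40210) ≈ -9.7828e+10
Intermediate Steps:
Function('j')(M) = Mul(2, M)
F = Rational(-7927, 40210) (F = Mul(55489, Rational(-1, 281470)) = Rational(-7927, 40210) ≈ -0.19714)
Mul(Add(F, -315726), Add(Function('j')(582), 308687)) = Mul(Add(Rational(-7927, 40210), -315726), Add(Mul(2, 582), 308687)) = Mul(Rational(-12695350387, 40210), Add(1164, 308687)) = Mul(Rational(-12695350387, 40210), 309851) = Rational(-3933667012762337, 40210)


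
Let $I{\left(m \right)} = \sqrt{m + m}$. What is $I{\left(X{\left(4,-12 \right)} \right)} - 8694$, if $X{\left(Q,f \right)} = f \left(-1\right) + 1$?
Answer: $-8694 + \sqrt{26} \approx -8688.9$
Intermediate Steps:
$X{\left(Q,f \right)} = 1 - f$ ($X{\left(Q,f \right)} = - f + 1 = 1 - f$)
$I{\left(m \right)} = \sqrt{2} \sqrt{m}$ ($I{\left(m \right)} = \sqrt{2 m} = \sqrt{2} \sqrt{m}$)
$I{\left(X{\left(4,-12 \right)} \right)} - 8694 = \sqrt{2} \sqrt{1 - -12} - 8694 = \sqrt{2} \sqrt{1 + 12} - 8694 = \sqrt{2} \sqrt{13} - 8694 = \sqrt{26} - 8694 = -8694 + \sqrt{26}$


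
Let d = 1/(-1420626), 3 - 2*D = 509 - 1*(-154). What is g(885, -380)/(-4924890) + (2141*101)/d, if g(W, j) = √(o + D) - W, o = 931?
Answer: -100860954905366257/328326 - √601/4924890 ≈ -3.0720e+11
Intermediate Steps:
D = -330 (D = 3/2 - (509 - 1*(-154))/2 = 3/2 - (509 + 154)/2 = 3/2 - ½*663 = 3/2 - 663/2 = -330)
g(W, j) = √601 - W (g(W, j) = √(931 - 330) - W = √601 - W)
d = -1/1420626 ≈ -7.0392e-7
g(885, -380)/(-4924890) + (2141*101)/d = (√601 - 1*885)/(-4924890) + (2141*101)/(-1/1420626) = (√601 - 885)*(-1/4924890) + 216241*(-1420626) = (-885 + √601)*(-1/4924890) - 307197586866 = (59/328326 - √601/4924890) - 307197586866 = -100860954905366257/328326 - √601/4924890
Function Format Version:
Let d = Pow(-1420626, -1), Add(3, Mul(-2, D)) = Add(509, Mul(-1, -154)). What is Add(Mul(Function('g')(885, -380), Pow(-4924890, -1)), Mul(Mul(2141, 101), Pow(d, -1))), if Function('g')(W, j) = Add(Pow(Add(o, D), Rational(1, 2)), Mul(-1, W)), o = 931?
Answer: Add(Rational(-100860954905366257, 328326), Mul(Rational(-1, 4924890), Pow(601, Rational(1, 2)))) ≈ -3.0720e+11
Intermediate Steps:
D = -330 (D = Add(Rational(3, 2), Mul(Rational(-1, 2), Add(509, Mul(-1, -154)))) = Add(Rational(3, 2), Mul(Rational(-1, 2), Add(509, 154))) = Add(Rational(3, 2), Mul(Rational(-1, 2), 663)) = Add(Rational(3, 2), Rational(-663, 2)) = -330)
Function('g')(W, j) = Add(Pow(601, Rational(1, 2)), Mul(-1, W)) (Function('g')(W, j) = Add(Pow(Add(931, -330), Rational(1, 2)), Mul(-1, W)) = Add(Pow(601, Rational(1, 2)), Mul(-1, W)))
d = Rational(-1, 1420626) ≈ -7.0392e-7
Add(Mul(Function('g')(885, -380), Pow(-4924890, -1)), Mul(Mul(2141, 101), Pow(d, -1))) = Add(Mul(Add(Pow(601, Rational(1, 2)), Mul(-1, 885)), Pow(-4924890, -1)), Mul(Mul(2141, 101), Pow(Rational(-1, 1420626), -1))) = Add(Mul(Add(Pow(601, Rational(1, 2)), -885), Rational(-1, 4924890)), Mul(216241, -1420626)) = Add(Mul(Add(-885, Pow(601, Rational(1, 2))), Rational(-1, 4924890)), -307197586866) = Add(Add(Rational(59, 328326), Mul(Rational(-1, 4924890), Pow(601, Rational(1, 2)))), -307197586866) = Add(Rational(-100860954905366257, 328326), Mul(Rational(-1, 4924890), Pow(601, Rational(1, 2))))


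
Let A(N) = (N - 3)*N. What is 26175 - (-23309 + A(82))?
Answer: 43006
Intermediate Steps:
A(N) = N*(-3 + N) (A(N) = (-3 + N)*N = N*(-3 + N))
26175 - (-23309 + A(82)) = 26175 - (-23309 + 82*(-3 + 82)) = 26175 - (-23309 + 82*79) = 26175 - (-23309 + 6478) = 26175 - 1*(-16831) = 26175 + 16831 = 43006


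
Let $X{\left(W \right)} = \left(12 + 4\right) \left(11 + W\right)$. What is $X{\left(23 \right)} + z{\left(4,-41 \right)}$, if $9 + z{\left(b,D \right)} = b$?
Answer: $539$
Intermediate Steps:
$z{\left(b,D \right)} = -9 + b$
$X{\left(W \right)} = 176 + 16 W$ ($X{\left(W \right)} = 16 \left(11 + W\right) = 176 + 16 W$)
$X{\left(23 \right)} + z{\left(4,-41 \right)} = \left(176 + 16 \cdot 23\right) + \left(-9 + 4\right) = \left(176 + 368\right) - 5 = 544 - 5 = 539$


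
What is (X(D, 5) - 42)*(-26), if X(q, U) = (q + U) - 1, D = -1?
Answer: 1014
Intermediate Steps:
X(q, U) = -1 + U + q (X(q, U) = (U + q) - 1 = -1 + U + q)
(X(D, 5) - 42)*(-26) = ((-1 + 5 - 1) - 42)*(-26) = (3 - 42)*(-26) = -39*(-26) = 1014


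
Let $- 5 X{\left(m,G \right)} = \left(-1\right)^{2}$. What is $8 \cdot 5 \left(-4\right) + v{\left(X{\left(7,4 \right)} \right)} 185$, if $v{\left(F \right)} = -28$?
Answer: $-5340$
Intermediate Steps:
$X{\left(m,G \right)} = - \frac{1}{5}$ ($X{\left(m,G \right)} = - \frac{\left(-1\right)^{2}}{5} = \left(- \frac{1}{5}\right) 1 = - \frac{1}{5}$)
$8 \cdot 5 \left(-4\right) + v{\left(X{\left(7,4 \right)} \right)} 185 = 8 \cdot 5 \left(-4\right) - 5180 = 40 \left(-4\right) - 5180 = -160 - 5180 = -5340$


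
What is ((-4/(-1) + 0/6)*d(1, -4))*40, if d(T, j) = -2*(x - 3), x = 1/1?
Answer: 640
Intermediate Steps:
x = 1
d(T, j) = 4 (d(T, j) = -2*(1 - 3) = -2*(-2) = 4)
((-4/(-1) + 0/6)*d(1, -4))*40 = ((-4/(-1) + 0/6)*4)*40 = ((-4*(-1) + 0*(⅙))*4)*40 = ((4 + 0)*4)*40 = (4*4)*40 = 16*40 = 640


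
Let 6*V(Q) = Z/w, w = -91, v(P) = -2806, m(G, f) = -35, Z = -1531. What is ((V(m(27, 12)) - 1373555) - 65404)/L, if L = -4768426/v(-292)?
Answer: -1102295126449/1301780298 ≈ -846.76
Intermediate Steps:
V(Q) = 1531/546 (V(Q) = (-1531/(-91))/6 = (-1531*(-1/91))/6 = (1/6)*(1531/91) = 1531/546)
L = 2384213/1403 (L = -4768426/(-2806) = -4768426*(-1/2806) = 2384213/1403 ≈ 1699.4)
((V(m(27, 12)) - 1373555) - 65404)/L = ((1531/546 - 1373555) - 65404)/(2384213/1403) = (-749959499/546 - 65404)*(1403/2384213) = -785670083/546*1403/2384213 = -1102295126449/1301780298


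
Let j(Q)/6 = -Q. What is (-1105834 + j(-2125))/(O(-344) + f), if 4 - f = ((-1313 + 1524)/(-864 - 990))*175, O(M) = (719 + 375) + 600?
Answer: -2026577736/3185017 ≈ -636.29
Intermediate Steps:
O(M) = 1694 (O(M) = 1094 + 600 = 1694)
j(Q) = -6*Q (j(Q) = 6*(-Q) = -6*Q)
f = 44341/1854 (f = 4 - (-1313 + 1524)/(-864 - 990)*175 = 4 - 211/(-1854)*175 = 4 - 211*(-1/1854)*175 = 4 - (-211)*175/1854 = 4 - 1*(-36925/1854) = 4 + 36925/1854 = 44341/1854 ≈ 23.916)
(-1105834 + j(-2125))/(O(-344) + f) = (-1105834 - 6*(-2125))/(1694 + 44341/1854) = (-1105834 + 12750)/(3185017/1854) = -1093084*1854/3185017 = -2026577736/3185017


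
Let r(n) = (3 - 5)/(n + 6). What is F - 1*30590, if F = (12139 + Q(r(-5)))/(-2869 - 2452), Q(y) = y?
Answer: -162781527/5321 ≈ -30592.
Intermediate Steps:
r(n) = -2/(6 + n)
F = -12137/5321 (F = (12139 - 2/(6 - 5))/(-2869 - 2452) = (12139 - 2/1)/(-5321) = (12139 - 2*1)*(-1/5321) = (12139 - 2)*(-1/5321) = 12137*(-1/5321) = -12137/5321 ≈ -2.2810)
F - 1*30590 = -12137/5321 - 1*30590 = -12137/5321 - 30590 = -162781527/5321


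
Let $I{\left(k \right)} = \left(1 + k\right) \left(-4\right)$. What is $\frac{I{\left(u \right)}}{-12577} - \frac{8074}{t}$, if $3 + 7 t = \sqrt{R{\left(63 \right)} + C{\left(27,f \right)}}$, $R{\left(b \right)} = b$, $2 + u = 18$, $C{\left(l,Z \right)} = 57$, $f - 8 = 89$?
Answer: $- \frac{710824370}{465349} - \frac{113036 \sqrt{30}}{111} \approx -7105.2$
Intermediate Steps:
$f = 97$ ($f = 8 + 89 = 97$)
$u = 16$ ($u = -2 + 18 = 16$)
$t = - \frac{3}{7} + \frac{2 \sqrt{30}}{7}$ ($t = - \frac{3}{7} + \frac{\sqrt{63 + 57}}{7} = - \frac{3}{7} + \frac{\sqrt{120}}{7} = - \frac{3}{7} + \frac{2 \sqrt{30}}{7} \approx 1.1364$)
$I{\left(k \right)} = -4 - 4 k$
$\frac{I{\left(u \right)}}{-12577} - \frac{8074}{t} = \frac{-4 - 64}{-12577} - \frac{8074}{- \frac{3}{7} + \frac{2 \sqrt{30}}{7}} = \left(-4 - 64\right) \left(- \frac{1}{12577}\right) - \frac{8074}{- \frac{3}{7} + \frac{2 \sqrt{30}}{7}} = \left(-68\right) \left(- \frac{1}{12577}\right) - \frac{8074}{- \frac{3}{7} + \frac{2 \sqrt{30}}{7}} = \frac{68}{12577} - \frac{8074}{- \frac{3}{7} + \frac{2 \sqrt{30}}{7}}$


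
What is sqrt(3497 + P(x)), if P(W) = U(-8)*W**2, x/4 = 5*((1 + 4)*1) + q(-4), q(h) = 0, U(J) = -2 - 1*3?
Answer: 3*I*sqrt(5167) ≈ 215.65*I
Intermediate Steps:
U(J) = -5 (U(J) = -2 - 3 = -5)
x = 100 (x = 4*(5*((1 + 4)*1) + 0) = 4*(5*(5*1) + 0) = 4*(5*5 + 0) = 4*(25 + 0) = 4*25 = 100)
P(W) = -5*W**2
sqrt(3497 + P(x)) = sqrt(3497 - 5*100**2) = sqrt(3497 - 5*10000) = sqrt(3497 - 50000) = sqrt(-46503) = 3*I*sqrt(5167)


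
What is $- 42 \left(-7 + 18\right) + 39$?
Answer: $-423$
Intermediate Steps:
$- 42 \left(-7 + 18\right) + 39 = \left(-42\right) 11 + 39 = -462 + 39 = -423$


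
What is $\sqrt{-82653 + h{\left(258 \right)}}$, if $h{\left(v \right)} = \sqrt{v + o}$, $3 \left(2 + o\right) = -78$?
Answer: $\sqrt{-82653 + \sqrt{230}} \approx 287.47 i$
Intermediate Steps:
$o = -28$ ($o = -2 + \frac{1}{3} \left(-78\right) = -2 - 26 = -28$)
$h{\left(v \right)} = \sqrt{-28 + v}$ ($h{\left(v \right)} = \sqrt{v - 28} = \sqrt{-28 + v}$)
$\sqrt{-82653 + h{\left(258 \right)}} = \sqrt{-82653 + \sqrt{-28 + 258}} = \sqrt{-82653 + \sqrt{230}}$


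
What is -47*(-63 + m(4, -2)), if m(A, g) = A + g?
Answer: 2867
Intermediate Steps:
-47*(-63 + m(4, -2)) = -47*(-63 + (4 - 2)) = -47*(-63 + 2) = -47*(-61) = 2867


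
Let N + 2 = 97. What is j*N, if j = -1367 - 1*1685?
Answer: -289940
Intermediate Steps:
N = 95 (N = -2 + 97 = 95)
j = -3052 (j = -1367 - 1685 = -3052)
j*N = -3052*95 = -289940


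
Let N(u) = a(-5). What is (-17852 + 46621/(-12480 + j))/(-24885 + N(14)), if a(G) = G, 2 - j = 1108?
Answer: 242583893/338155540 ≈ 0.71737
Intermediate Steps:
j = -1106 (j = 2 - 1*1108 = 2 - 1108 = -1106)
N(u) = -5
(-17852 + 46621/(-12480 + j))/(-24885 + N(14)) = (-17852 + 46621/(-12480 - 1106))/(-24885 - 5) = (-17852 + 46621/(-13586))/(-24890) = (-17852 + 46621*(-1/13586))*(-1/24890) = (-17852 - 46621/13586)*(-1/24890) = -242583893/13586*(-1/24890) = 242583893/338155540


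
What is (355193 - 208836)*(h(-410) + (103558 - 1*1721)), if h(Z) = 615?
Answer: 14994567364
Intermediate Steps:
(355193 - 208836)*(h(-410) + (103558 - 1*1721)) = (355193 - 208836)*(615 + (103558 - 1*1721)) = 146357*(615 + (103558 - 1721)) = 146357*(615 + 101837) = 146357*102452 = 14994567364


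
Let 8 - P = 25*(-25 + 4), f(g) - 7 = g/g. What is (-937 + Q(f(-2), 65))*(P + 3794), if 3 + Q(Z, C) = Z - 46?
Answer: -4231806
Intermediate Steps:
f(g) = 8 (f(g) = 7 + g/g = 7 + 1 = 8)
Q(Z, C) = -49 + Z (Q(Z, C) = -3 + (Z - 46) = -3 + (-46 + Z) = -49 + Z)
P = 533 (P = 8 - 25*(-25 + 4) = 8 - 25*(-21) = 8 - 1*(-525) = 8 + 525 = 533)
(-937 + Q(f(-2), 65))*(P + 3794) = (-937 + (-49 + 8))*(533 + 3794) = (-937 - 41)*4327 = -978*4327 = -4231806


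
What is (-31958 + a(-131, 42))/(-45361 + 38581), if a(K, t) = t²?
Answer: 15097/3390 ≈ 4.4534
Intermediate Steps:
(-31958 + a(-131, 42))/(-45361 + 38581) = (-31958 + 42²)/(-45361 + 38581) = (-31958 + 1764)/(-6780) = -30194*(-1/6780) = 15097/3390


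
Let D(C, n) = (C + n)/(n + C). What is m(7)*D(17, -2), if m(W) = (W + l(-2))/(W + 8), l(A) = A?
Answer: 1/3 ≈ 0.33333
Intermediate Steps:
m(W) = (-2 + W)/(8 + W) (m(W) = (W - 2)/(W + 8) = (-2 + W)/(8 + W))
D(C, n) = 1 (D(C, n) = (C + n)/(C + n) = 1)
m(7)*D(17, -2) = ((-2 + 7)/(8 + 7))*1 = (5/15)*1 = ((1/15)*5)*1 = (1/3)*1 = 1/3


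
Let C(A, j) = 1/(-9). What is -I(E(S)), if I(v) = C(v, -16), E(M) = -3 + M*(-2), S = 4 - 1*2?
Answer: ⅑ ≈ 0.11111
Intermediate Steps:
C(A, j) = -⅑
S = 2 (S = 4 - 2 = 2)
E(M) = -3 - 2*M
I(v) = -⅑
-I(E(S)) = -1*(-⅑) = ⅑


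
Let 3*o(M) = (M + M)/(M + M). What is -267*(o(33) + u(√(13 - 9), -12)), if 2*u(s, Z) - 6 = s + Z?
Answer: 445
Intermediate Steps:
o(M) = ⅓ (o(M) = ((M + M)/(M + M))/3 = ((2*M)/((2*M)))/3 = ((2*M)*(1/(2*M)))/3 = (⅓)*1 = ⅓)
u(s, Z) = 3 + Z/2 + s/2 (u(s, Z) = 3 + (s + Z)/2 = 3 + (Z + s)/2 = 3 + (Z/2 + s/2) = 3 + Z/2 + s/2)
-267*(o(33) + u(√(13 - 9), -12)) = -267*(⅓ + (3 + (½)*(-12) + √(13 - 9)/2)) = -267*(⅓ + (3 - 6 + √4/2)) = -267*(⅓ + (3 - 6 + (½)*2)) = -267*(⅓ + (3 - 6 + 1)) = -267*(⅓ - 2) = -267*(-5/3) = 445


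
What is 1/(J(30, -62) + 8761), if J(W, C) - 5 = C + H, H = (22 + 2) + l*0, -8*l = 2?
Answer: 1/8728 ≈ 0.00011457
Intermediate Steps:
l = -¼ (l = -⅛*2 = -¼ ≈ -0.25000)
H = 24 (H = (22 + 2) - ¼*0 = 24 + 0 = 24)
J(W, C) = 29 + C (J(W, C) = 5 + (C + 24) = 5 + (24 + C) = 29 + C)
1/(J(30, -62) + 8761) = 1/((29 - 62) + 8761) = 1/(-33 + 8761) = 1/8728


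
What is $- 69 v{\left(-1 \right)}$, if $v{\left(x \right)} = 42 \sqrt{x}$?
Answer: $- 2898 i \approx - 2898.0 i$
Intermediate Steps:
$- 69 v{\left(-1 \right)} = - 69 \cdot 42 \sqrt{-1} = - 69 \cdot 42 i = - 2898 i$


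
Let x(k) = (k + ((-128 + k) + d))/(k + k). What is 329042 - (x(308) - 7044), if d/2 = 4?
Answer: 25878560/77 ≈ 3.3609e+5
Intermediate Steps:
d = 8 (d = 2*4 = 8)
x(k) = (-120 + 2*k)/(2*k) (x(k) = (k + ((-128 + k) + 8))/(k + k) = (k + (-120 + k))/((2*k)) = (-120 + 2*k)*(1/(2*k)) = (-120 + 2*k)/(2*k))
329042 - (x(308) - 7044) = 329042 - ((-60 + 308)/308 - 7044) = 329042 - ((1/308)*248 - 7044) = 329042 - (62/77 - 7044) = 329042 - 1*(-542326/77) = 329042 + 542326/77 = 25878560/77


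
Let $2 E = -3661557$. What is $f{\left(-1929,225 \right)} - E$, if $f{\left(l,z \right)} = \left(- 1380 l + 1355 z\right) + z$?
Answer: $\frac{9595797}{2} \approx 4.7979 \cdot 10^{6}$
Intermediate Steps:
$E = - \frac{3661557}{2}$ ($E = \frac{1}{2} \left(-3661557\right) = - \frac{3661557}{2} \approx -1.8308 \cdot 10^{6}$)
$f{\left(l,z \right)} = - 1380 l + 1356 z$
$f{\left(-1929,225 \right)} - E = \left(\left(-1380\right) \left(-1929\right) + 1356 \cdot 225\right) - - \frac{3661557}{2} = \left(2662020 + 305100\right) + \frac{3661557}{2} = 2967120 + \frac{3661557}{2} = \frac{9595797}{2}$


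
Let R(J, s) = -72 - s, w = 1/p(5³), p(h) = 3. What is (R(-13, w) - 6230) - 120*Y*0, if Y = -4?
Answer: -18907/3 ≈ -6302.3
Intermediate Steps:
w = ⅓ (w = 1/3 = ⅓ ≈ 0.33333)
(R(-13, w) - 6230) - 120*Y*0 = ((-72 - 1*⅓) - 6230) - 120*(-4)*0 = ((-72 - ⅓) - 6230) - 30*(-16)*0 = (-217/3 - 6230) + 480*0 = -18907/3 + 0 = -18907/3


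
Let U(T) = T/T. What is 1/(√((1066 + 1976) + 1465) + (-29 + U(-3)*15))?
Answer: 14/4311 + √4507/4311 ≈ 0.018820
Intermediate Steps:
U(T) = 1
1/(√((1066 + 1976) + 1465) + (-29 + U(-3)*15)) = 1/(√((1066 + 1976) + 1465) + (-29 + 1*15)) = 1/(√(3042 + 1465) + (-29 + 15)) = 1/(√4507 - 14) = 1/(-14 + √4507)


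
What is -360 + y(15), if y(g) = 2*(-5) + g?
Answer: -355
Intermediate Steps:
y(g) = -10 + g
-360 + y(15) = -360 + (-10 + 15) = -360 + 5 = -355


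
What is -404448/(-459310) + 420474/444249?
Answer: 62133922082/34008001365 ≈ 1.8270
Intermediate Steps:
-404448/(-459310) + 420474/444249 = -404448*(-1/459310) + 420474*(1/444249) = 202224/229655 + 140158/148083 = 62133922082/34008001365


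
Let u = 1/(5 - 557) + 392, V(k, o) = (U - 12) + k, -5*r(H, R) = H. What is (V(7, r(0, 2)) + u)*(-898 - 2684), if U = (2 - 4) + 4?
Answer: -128192019/92 ≈ -1.3934e+6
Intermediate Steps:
r(H, R) = -H/5
U = 2 (U = -2 + 4 = 2)
V(k, o) = -10 + k (V(k, o) = (2 - 12) + k = -10 + k)
u = 216383/552 (u = 1/(-552) + 392 = -1/552 + 392 = 216383/552 ≈ 392.00)
(V(7, r(0, 2)) + u)*(-898 - 2684) = ((-10 + 7) + 216383/552)*(-898 - 2684) = (-3 + 216383/552)*(-3582) = (214727/552)*(-3582) = -128192019/92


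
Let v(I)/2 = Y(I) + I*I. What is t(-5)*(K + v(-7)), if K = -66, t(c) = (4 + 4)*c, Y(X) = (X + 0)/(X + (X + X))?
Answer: -3920/3 ≈ -1306.7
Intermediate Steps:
Y(X) = ⅓ (Y(X) = X/(X + 2*X) = X/((3*X)) = X*(1/(3*X)) = ⅓)
t(c) = 8*c
v(I) = ⅔ + 2*I² (v(I) = 2*(⅓ + I*I) = 2*(⅓ + I²) = ⅔ + 2*I²)
t(-5)*(K + v(-7)) = (8*(-5))*(-66 + (⅔ + 2*(-7)²)) = -40*(-66 + (⅔ + 2*49)) = -40*(-66 + (⅔ + 98)) = -40*(-66 + 296/3) = -40*98/3 = -3920/3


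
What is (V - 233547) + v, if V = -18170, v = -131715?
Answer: -383432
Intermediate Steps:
(V - 233547) + v = (-18170 - 233547) - 131715 = -251717 - 131715 = -383432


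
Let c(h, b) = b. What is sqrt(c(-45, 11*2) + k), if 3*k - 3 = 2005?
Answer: sqrt(6222)/3 ≈ 26.293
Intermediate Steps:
k = 2008/3 (k = 1 + (1/3)*2005 = 1 + 2005/3 = 2008/3 ≈ 669.33)
sqrt(c(-45, 11*2) + k) = sqrt(11*2 + 2008/3) = sqrt(22 + 2008/3) = sqrt(2074/3) = sqrt(6222)/3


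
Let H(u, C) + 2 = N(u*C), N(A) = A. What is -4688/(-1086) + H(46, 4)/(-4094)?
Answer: 4748755/1111521 ≈ 4.2723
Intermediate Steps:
H(u, C) = -2 + C*u (H(u, C) = -2 + u*C = -2 + C*u)
-4688/(-1086) + H(46, 4)/(-4094) = -4688/(-1086) + (-2 + 4*46)/(-4094) = -4688*(-1/1086) + (-2 + 184)*(-1/4094) = 2344/543 + 182*(-1/4094) = 2344/543 - 91/2047 = 4748755/1111521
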